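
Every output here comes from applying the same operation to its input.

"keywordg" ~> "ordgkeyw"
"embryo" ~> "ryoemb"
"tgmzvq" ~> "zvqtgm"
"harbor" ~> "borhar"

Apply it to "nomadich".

Looking at the pairs, the operation is to swap the front and back halves of the string.
"nomadich" → "dichnoma".

dichnoma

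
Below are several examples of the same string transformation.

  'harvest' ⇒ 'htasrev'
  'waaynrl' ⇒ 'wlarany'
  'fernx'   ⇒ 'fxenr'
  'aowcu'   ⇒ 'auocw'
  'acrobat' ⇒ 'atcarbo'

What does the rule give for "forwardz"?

fzodrrwa

The transformation: take characters alternately from the front and the back (1st, last, 2nd, 2nd-last, ...).
Applying that to "forwardz" gives "fzodrrwa".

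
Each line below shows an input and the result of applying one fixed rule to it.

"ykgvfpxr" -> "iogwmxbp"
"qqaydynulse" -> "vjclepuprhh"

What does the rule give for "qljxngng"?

Each output is the input with this applied: reverse the string, then shift every letter 9 places backward in the alphabet (wrapping around).
Working it through for "qljxngng": intermediate "gngnxjlq", final "xexeoach".

xexeoach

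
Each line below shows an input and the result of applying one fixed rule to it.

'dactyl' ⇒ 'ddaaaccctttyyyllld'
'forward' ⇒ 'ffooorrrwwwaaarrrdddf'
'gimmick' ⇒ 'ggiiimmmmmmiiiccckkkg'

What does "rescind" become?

rreeesssccciiinnndddr

What's happening: repeat every character 3 times, then move the first character to the end.
"rescind" → "rrreeesssccciiinnnddd" → "rreeesssccciiinnndddr".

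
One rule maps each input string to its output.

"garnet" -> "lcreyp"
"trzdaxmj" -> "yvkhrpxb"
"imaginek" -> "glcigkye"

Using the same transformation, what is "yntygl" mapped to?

wejwlr

The transformation: shift every letter 2 places backward in the alphabet (wrapping around), then swap the front and back halves of the string.
Applying both steps to "yntygl": "wlrwej", then "wejwlr".
(Check on "imaginek": → "gkyeglci" → "glcigkye" ✓)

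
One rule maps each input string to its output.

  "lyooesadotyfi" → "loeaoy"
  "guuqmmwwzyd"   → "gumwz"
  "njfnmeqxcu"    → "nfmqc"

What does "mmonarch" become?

moac

Each output is the input with this applied: delete the last character, then keep every other character starting from the first (positions 1st, 3rd, 5th, ...).
Applying that to "mmonarch" gives "moac".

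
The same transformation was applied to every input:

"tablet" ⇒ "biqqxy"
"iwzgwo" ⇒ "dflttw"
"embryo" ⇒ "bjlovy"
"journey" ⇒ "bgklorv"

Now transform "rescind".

abfkopz

Rule — shift every letter 3 places backward in the alphabet (wrapping around), then sort the characters into alphabetical order.
For "rescind", step one produces "obpzfka"; step two turns that into "abfkopz".
(Check on "iwzgwo": → "ftwdtl" → "dflttw" ✓)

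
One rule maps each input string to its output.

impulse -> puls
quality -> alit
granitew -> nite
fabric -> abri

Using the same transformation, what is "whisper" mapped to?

The transformation: move the last character to the front, then keep only the last 4 characters.
For "whisper", step one produces "rwhispe"; step two turns that into "ispe".

ispe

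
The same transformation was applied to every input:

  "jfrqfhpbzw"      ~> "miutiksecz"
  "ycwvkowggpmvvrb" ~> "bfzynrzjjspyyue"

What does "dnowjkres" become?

Rule — shift every letter 3 places forward in the alphabet (wrapping around).
On "dnowjkres" that produces "gqrzmnuhv".

gqrzmnuhv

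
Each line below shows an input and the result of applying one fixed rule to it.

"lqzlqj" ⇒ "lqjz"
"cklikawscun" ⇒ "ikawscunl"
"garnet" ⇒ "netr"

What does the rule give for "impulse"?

The rule is to delete the first 2 characters, then move the first character to the end.
On "impulse": the first step gives "pulse", and the second then gives "ulsep".

ulsep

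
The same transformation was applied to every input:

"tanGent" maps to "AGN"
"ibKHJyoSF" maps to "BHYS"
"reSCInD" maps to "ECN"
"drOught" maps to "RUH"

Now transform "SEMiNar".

EIA

In each case the input is transformed by: keep every other character starting from the second (positions 2nd, 4th, 6th, ...), then convert every letter to uppercase.
Working it through for "SEMiNar": intermediate "Eia", final "EIA".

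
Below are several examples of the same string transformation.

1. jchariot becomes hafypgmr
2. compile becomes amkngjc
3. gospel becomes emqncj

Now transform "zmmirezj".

xkkgpcxh

In each case the input is transformed by: shift every letter 2 places backward in the alphabet (wrapping around).
For "zmmirezj" the result is "xkkgpcxh".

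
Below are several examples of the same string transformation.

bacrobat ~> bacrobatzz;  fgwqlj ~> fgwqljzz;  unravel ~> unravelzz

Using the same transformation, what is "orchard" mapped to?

Looking at the pairs, the operation is to append "zz".
Applying that to "orchard" gives "orchardzz".

orchardzz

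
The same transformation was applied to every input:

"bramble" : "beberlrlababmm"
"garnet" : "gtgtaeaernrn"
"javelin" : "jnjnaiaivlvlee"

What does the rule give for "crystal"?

Rule — double every character, then take characters alternately from the front and the back (1st, last, 2nd, 2nd-last, ...).
On "crystal": the first step gives "ccrryyssttaall", and the second then gives "clclraraytytss".

clclraraytytss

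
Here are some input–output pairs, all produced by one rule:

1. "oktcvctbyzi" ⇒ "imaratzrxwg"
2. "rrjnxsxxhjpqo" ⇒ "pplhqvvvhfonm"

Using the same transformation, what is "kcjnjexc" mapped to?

ailhchav

In each case the input is transformed by: swap each adjacent pair of characters (1↔2, 3↔4, ...), then shift every letter 2 places backward in the alphabet (wrapping around).
Working it through for "kcjnjexc": intermediate "cknjejcx", final "ailhchav".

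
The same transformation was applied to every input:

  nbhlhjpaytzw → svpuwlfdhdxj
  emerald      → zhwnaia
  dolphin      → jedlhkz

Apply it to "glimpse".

aoliehc

Each output is the input with this applied: reverse the string, then shift every letter 4 places backward in the alphabet (wrapping around).
On "glimpse": the first step gives "espmilg", and the second then gives "aoliehc".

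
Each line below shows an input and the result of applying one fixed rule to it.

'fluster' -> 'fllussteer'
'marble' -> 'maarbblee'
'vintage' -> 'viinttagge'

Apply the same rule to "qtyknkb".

qttykknkkb

Rule — repeat every character 3 times, then keep every other character starting from the second (positions 2nd, 4th, 6th, ...).
Doing the same to "qtyknkb": "qttykknkkb".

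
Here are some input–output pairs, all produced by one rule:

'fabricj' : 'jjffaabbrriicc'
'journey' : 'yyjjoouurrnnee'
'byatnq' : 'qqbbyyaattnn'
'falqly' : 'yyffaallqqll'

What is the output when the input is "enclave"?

In each case the input is transformed by: double every character, then move the last 2 characters to the front (rotate right by 2).
Applying both steps to "enclave": "eennccllaavvee", then "eeeennccllaavv".

eeeennccllaavv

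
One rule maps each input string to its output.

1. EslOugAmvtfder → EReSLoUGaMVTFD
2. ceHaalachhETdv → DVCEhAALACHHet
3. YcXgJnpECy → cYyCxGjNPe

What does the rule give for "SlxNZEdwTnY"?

Rule — move the last 2 characters to the front (rotate right by 2), then flip the case of every letter.
On "SlxNZEdwTnY": the first step gives "nYSlxNZEdwT", and the second then gives "NysLXnzeDWt".

NysLXnzeDWt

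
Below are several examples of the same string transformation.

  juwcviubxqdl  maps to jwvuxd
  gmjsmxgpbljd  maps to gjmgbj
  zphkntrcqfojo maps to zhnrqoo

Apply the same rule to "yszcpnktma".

Each output is the input with this applied: keep every other character starting from the first (positions 1st, 3rd, 5th, ...).
On "yszcpnktma" that produces "yzpkm".

yzpkm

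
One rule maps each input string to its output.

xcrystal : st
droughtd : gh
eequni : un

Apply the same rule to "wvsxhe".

xh

Each output is the input with this applied: swap the front and back halves of the string, then keep only the first 2 characters.
Applying both steps to "wvsxhe": "xhewvs", then "xh".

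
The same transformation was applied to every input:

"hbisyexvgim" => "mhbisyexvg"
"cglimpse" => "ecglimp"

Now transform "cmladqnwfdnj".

jcmladqnwfd

Looking at the pairs, the operation is to move the last 2 characters to the front (rotate right by 2), then delete the first character.
Doing the same to "cmladqnwfdnj": "jcmladqnwfd".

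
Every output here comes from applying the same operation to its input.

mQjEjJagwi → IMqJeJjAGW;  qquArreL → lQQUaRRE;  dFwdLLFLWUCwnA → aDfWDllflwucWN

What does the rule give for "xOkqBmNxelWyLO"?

What's happening: flip the case of every letter, then move the last character to the front.
Starting from "xOkqBmNxelWyLO": after the first operation, "XoKQbMnXELwYlo"; after the second, "oXoKQbMnXELwYl".

oXoKQbMnXELwYl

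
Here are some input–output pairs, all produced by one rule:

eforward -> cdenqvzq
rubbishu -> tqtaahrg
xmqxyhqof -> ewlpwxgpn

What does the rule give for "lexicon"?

mkdwhbn

Looking at the pairs, the operation is to shift every letter 1 place backward in the alphabet (wrapping around), then move the last character to the front.
Working it through for "lexicon": intermediate "kdwhbnm", final "mkdwhbn".
(Check on "xmqxyhqof": → "wlpwxgpne" → "ewlpwxgpn" ✓)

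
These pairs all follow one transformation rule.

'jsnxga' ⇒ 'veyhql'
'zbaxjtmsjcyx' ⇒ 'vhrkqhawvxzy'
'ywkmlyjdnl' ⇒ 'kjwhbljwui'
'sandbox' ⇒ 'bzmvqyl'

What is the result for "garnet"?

lcreyp

Each output is the input with this applied: shift every letter 2 places backward in the alphabet (wrapping around), then move the first 3 characters to the end (rotate left by 3).
For "garnet", step one produces "eyplcr"; step two turns that into "lcreyp".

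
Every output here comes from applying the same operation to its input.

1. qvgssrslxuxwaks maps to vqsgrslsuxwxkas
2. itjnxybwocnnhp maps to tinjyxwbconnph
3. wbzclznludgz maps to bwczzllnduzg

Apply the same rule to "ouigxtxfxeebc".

The pattern: swap each adjacent pair of characters (1↔2, 3↔4, ...).
On "ouigxtxfxeebc" that produces "uogitxfxexbec".

uogitxfxexbec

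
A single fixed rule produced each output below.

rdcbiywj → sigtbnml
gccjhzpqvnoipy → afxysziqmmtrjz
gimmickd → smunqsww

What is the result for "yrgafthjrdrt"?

The transformation: shift every letter 10 places forward in the alphabet (wrapping around), then swap the front and back halves of the string.
For "yrgafthjrdrt", step one produces "ibqkpdrtbnbd"; step two turns that into "rtbnbdibqkpd".

rtbnbdibqkpd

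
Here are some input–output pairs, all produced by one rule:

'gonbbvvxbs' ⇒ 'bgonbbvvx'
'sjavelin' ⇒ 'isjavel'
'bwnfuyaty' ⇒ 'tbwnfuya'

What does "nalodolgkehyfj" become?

fnalodolgkehy

The pattern: delete the last character, then move the last character to the front.
Doing the same to "nalodolgkehyfj": "fnalodolgkehy".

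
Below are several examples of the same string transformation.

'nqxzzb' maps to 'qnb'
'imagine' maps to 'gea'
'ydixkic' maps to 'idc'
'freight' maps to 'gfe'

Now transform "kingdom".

What's happening: sort the characters into reverse alphabetical order, then keep only the last 3 characters.
Starting from "kingdom": after the first operation, "onmkigd"; after the second, "igd".

igd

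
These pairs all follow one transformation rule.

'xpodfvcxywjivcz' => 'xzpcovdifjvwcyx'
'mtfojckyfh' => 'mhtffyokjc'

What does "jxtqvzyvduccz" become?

Rule — take characters alternately from the front and the back (1st, last, 2nd, 2nd-last, ...).
So "jxtqvzyvduccz" becomes "jzxctcquvdzvy".

jzxctcquvdzvy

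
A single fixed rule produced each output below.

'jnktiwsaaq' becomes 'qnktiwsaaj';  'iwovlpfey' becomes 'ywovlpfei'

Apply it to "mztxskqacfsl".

Rule — swap the first and last characters.
Applying that to "mztxskqacfsl" gives "lztxskqacfsm".

lztxskqacfsm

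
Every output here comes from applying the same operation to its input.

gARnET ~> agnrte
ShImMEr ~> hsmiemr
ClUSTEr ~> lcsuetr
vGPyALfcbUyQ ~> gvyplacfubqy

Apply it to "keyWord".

ekwyrod

Each output is the input with this applied: swap each adjacent pair of characters (1↔2, 3↔4, ...), then convert every letter to lowercase.
Applying both steps to "keyWord": "ekWyrod", then "ekwyrod".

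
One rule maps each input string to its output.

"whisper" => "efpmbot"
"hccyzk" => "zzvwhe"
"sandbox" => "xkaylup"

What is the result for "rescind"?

bpzfkao

Rule — move the first character to the end, then shift every letter 3 places backward in the alphabet (wrapping around).
Working it through for "rescind": intermediate "escindr", final "bpzfkao".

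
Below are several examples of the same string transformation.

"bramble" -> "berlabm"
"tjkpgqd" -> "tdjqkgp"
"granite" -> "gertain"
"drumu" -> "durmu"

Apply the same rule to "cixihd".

What's happening: take characters alternately from the front and the back (1st, last, 2nd, 2nd-last, ...).
So "cixihd" becomes "cdihxi".

cdihxi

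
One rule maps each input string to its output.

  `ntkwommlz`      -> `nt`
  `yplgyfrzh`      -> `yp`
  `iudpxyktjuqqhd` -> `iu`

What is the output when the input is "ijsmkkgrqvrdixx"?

The pattern: keep only the first 2 characters.
So "ijsmkkgrqvrdixx" becomes "ij".

ij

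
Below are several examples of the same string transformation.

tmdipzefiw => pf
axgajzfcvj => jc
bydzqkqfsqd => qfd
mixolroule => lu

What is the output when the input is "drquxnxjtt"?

xj

Rule — delete the first 3 characters, then keep one character in every 3, starting at position 2 (positions 2nd, 5th, 8th, ...).
For "drquxnxjtt", step one produces "uxnxjtt"; step two turns that into "xj".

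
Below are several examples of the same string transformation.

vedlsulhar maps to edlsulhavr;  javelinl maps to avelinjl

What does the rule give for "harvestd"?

Looking at the pairs, the operation is to swap the first and last characters, then move the first character to the end.
For "harvestd", step one produces "darvesth"; step two turns that into "arvesthd".

arvesthd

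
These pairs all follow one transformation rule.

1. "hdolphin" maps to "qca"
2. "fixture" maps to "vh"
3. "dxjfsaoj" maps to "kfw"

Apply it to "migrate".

vn

What's happening: keep one character in every 3, starting at position 2 (positions 2nd, 5th, 8th, ...), then shift every letter 13 places forward in the alphabet (wrapping around) — i.e. ROT13.
Starting from "migrate": after the first operation, "ia"; after the second, "vn".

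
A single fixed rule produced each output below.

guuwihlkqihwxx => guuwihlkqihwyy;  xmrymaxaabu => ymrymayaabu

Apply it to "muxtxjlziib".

What's happening: replace every "x" with "y".
Doing the same to "muxtxjlziib": "muytyjlziib".

muytyjlziib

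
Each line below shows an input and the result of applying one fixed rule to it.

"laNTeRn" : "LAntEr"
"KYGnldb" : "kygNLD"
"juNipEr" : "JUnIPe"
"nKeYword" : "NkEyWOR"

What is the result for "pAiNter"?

PaInTE

The transformation: flip the case of every letter, then delete the last character.
Applying both steps to "pAiNter": "PaInTER", then "PaInTE".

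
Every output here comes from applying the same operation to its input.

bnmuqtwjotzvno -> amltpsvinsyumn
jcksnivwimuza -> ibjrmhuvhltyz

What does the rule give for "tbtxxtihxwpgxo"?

saswwshgwvofwn

The pattern: shift every letter 1 place backward in the alphabet (wrapping around).
"tbtxxtihxwpgxo" → "saswwshgwvofwn".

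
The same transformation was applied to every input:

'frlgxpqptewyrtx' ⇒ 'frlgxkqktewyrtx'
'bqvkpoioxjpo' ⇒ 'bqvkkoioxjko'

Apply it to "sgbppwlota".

In each case the input is transformed by: replace every "p" with "k".
"sgbppwlota" → "sgbkkwlota".

sgbkkwlota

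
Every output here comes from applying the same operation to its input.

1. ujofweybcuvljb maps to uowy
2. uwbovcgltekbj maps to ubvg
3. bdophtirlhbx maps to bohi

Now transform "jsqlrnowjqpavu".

jqro

The rule is to keep every other character starting from the first (positions 1st, 3rd, 5th, ...), then keep only the first 4 characters.
Working it through for "jsqlrnowjqpavu": intermediate "jqrojpv", final "jqro".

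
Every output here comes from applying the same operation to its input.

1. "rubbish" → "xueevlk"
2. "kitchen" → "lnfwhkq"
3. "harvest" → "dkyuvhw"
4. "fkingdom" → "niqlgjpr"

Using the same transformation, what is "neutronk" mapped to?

The transformation: shift every letter 3 places forward in the alphabet (wrapping around), then swap each adjacent pair of characters (1↔2, 3↔4, ...).
Working it through for "neutronk": intermediate "qhxwurqn", final "hqwxrunq".

hqwxrunq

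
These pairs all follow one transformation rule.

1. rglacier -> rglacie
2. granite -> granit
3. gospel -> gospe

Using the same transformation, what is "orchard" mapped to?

What's happening: delete the last character.
For "orchard" the result is "orchar".

orchar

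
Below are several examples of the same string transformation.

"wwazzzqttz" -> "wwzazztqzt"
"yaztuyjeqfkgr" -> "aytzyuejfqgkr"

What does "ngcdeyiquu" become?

gndcyeqiuu

In each case the input is transformed by: swap each adjacent pair of characters (1↔2, 3↔4, ...).
"ngcdeyiquu" → "gndcyeqiuu".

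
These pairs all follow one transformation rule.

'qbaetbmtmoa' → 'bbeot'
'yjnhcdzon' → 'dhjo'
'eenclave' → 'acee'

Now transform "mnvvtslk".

The rule is to keep every other character starting from the second (positions 2nd, 4th, 6th, ...), then sort the characters into alphabetical order.
Applying that to "mnvvtslk" gives "knsv".

knsv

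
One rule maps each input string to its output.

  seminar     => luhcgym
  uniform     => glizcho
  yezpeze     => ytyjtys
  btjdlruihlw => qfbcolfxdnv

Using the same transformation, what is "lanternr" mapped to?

Looking at the pairs, the operation is to shift every letter 6 places backward in the alphabet (wrapping around), then reverse the string.
For "lanternr", step one produces "fuhnylhl"; step two turns that into "lhlynhuf".

lhlynhuf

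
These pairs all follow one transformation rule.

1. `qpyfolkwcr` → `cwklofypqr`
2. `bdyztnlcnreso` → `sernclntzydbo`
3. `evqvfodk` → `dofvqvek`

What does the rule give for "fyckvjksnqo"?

The transformation: reverse the string, then move the first character to the end.
Starting from "fyckvjksnqo": after the first operation, "oqnskjvkcyf"; after the second, "qnskjvkcyfo".

qnskjvkcyfo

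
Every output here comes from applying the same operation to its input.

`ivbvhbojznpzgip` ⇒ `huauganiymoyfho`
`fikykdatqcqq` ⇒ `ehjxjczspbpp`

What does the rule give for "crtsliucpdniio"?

Rule — shift every letter 1 place backward in the alphabet (wrapping around).
"crtsliucpdniio" → "bqsrkhtbocmhhn".

bqsrkhtbocmhhn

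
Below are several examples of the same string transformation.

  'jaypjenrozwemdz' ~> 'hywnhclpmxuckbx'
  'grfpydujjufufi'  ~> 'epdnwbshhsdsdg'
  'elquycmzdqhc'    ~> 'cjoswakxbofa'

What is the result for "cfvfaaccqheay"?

In each case the input is transformed by: shift every letter 2 places backward in the alphabet (wrapping around).
Applying that to "cfvfaaccqheay" gives "adtdyyaaofcyw".

adtdyyaaofcyw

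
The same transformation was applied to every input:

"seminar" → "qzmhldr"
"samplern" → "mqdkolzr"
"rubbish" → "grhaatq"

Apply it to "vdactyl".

kxsbzcu

The pattern: reverse the string, then shift every letter 1 place backward in the alphabet (wrapping around).
Working it through for "vdactyl": intermediate "lytcadv", final "kxsbzcu".
(Check on "seminar": → "ranimes" → "qzmhldr" ✓)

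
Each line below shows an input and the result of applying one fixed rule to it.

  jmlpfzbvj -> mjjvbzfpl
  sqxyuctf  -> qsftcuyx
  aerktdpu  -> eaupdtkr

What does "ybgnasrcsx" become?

The rule is to reverse the string, then move the last 2 characters to the front (rotate right by 2).
Applying that to "ybgnasrcsx" gives "byxscrsang".

byxscrsang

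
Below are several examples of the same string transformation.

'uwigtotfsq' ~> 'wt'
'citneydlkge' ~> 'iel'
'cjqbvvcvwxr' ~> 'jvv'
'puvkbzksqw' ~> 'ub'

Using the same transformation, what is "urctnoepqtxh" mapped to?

The rule is to delete the last 3 characters, then keep one character in every 3, starting at position 2 (positions 2nd, 5th, 8th, ...).
On "urctnoepqtxh": the first step gives "urctnoepq", and the second then gives "rnp".

rnp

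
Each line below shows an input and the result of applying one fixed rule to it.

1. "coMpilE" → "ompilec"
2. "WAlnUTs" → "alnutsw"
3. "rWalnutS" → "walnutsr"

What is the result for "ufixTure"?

fixtureu

The transformation: move the first character to the end, then convert every letter to lowercase.
For "ufixTure" the result is "fixtureu".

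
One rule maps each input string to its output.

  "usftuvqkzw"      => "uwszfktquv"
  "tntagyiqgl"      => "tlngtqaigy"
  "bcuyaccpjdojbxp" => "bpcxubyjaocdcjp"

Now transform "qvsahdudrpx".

The rule is to take characters alternately from the front and the back (1st, last, 2nd, 2nd-last, ...).
So "qvsahdudrpx" becomes "qxvpsradhud".

qxvpsradhud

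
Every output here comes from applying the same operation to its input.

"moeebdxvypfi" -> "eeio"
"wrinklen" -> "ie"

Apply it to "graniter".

aie

The rule is to move the first 2 characters to the end (rotate left by 2), then keep only the vowels.
"graniter" → "anitergr" → "aie".
(Check on "wrinklen": → "inklenwr" → "ie" ✓)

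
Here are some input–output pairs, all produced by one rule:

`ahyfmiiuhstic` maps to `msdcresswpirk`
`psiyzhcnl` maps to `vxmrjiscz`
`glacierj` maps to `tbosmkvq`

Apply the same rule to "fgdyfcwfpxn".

Looking at the pairs, the operation is to reverse the string, then shift every letter 10 places forward in the alphabet (wrapping around).
"fgdyfcwfpxn" → "nxpfwcfydgf" → "xhzpgmpinqp".
(Check on "glacierj": → "jreicalg" → "tbosmkvq" ✓)

xhzpgmpinqp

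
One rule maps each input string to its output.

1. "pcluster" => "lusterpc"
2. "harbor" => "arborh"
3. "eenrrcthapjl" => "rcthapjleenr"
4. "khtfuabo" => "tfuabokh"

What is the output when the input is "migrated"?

In each case the input is transformed by: move the last 2 characters to the front (rotate right by 2), then swap the front and back halves of the string.
Working it through for "migrated": intermediate "edmigrat", final "gratedmi".

gratedmi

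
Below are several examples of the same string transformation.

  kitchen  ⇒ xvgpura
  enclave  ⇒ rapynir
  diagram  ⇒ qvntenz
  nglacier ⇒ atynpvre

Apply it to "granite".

tenavgr

In each case the input is transformed by: shift every letter 13 places forward in the alphabet (wrapping around) — i.e. ROT13.
"granite" → "tenavgr".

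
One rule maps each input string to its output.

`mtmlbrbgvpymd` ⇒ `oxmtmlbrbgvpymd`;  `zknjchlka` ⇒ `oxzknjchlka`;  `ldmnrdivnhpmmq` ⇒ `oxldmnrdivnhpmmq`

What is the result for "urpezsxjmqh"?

In each case the input is transformed by: prepend "ox".
Applying that to "urpezsxjmqh" gives "oxurpezsxjmqh".

oxurpezsxjmqh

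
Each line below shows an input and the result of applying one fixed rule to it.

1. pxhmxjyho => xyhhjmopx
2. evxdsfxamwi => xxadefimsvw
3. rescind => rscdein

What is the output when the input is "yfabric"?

What's happening: sort the characters into alphabetical order, then move the last 2 characters to the front (rotate right by 2).
Working it through for "yfabric": intermediate "abcfiry", final "ryabcfi".

ryabcfi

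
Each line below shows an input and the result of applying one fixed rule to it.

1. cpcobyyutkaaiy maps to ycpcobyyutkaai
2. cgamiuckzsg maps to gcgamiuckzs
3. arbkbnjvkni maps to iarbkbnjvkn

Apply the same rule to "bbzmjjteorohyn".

The pattern: move the last character to the front.
Applying that to "bbzmjjteorohyn" gives "nbbzmjjteorohy".

nbbzmjjteorohy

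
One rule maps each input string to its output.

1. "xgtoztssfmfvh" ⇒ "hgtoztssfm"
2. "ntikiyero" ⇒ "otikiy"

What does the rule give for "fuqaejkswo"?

The transformation: swap the first and last characters, then delete the last 3 characters.
Applying that to "fuqaejkswo" gives "ouqaejk".

ouqaejk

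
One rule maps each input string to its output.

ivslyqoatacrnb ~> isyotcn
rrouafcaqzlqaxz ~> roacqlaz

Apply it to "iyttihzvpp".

The transformation: keep every other character starting from the first (positions 1st, 3rd, 5th, ...).
"iyttihzvpp" → "itizp".

itizp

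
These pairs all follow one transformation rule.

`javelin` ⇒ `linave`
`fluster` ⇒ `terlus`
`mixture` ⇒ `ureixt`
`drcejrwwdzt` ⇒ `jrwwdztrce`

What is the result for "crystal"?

talrys

Each output is the input with this applied: delete the first character, then move the first 3 characters to the end (rotate left by 3).
Starting from "crystal": after the first operation, "rystal"; after the second, "talrys".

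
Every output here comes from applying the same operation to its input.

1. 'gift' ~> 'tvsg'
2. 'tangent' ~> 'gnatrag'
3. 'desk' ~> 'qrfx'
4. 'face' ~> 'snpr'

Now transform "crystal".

What's happening: shift every letter 13 places forward in the alphabet (wrapping around) — i.e. ROT13.
So "crystal" becomes "pelfgny".

pelfgny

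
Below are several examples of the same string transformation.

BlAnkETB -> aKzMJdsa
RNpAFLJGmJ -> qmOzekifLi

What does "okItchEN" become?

NJhSBGdm

What's happening: shift every letter 1 place backward in the alphabet (wrapping around), then flip the case of every letter.
Applying both steps to "okItchEN": "njHsbgDM", then "NJhSBGdm".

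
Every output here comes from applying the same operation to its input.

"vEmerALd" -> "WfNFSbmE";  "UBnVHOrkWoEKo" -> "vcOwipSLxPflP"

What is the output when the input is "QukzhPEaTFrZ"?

rVLAIqfBugSa

Rule — flip the case of every letter, then shift every letter 1 place forward in the alphabet (wrapping around).
Starting from "QukzhPEaTFrZ": after the first operation, "qUKZHpeAtfRz"; after the second, "rVLAIqfBugSa".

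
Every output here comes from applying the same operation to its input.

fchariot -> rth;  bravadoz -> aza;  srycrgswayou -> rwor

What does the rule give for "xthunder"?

What's happening: move the first 3 characters to the end (rotate left by 3), then keep one character in every 3, starting at position 2 (positions 2nd, 5th, 8th, ...).
Working it through for "xthunder": intermediate "underxth", final "nrh".

nrh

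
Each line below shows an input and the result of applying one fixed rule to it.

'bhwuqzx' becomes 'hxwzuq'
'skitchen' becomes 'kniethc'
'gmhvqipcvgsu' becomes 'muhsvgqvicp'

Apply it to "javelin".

anviel

Rule — delete the first character, then take characters alternately from the front and the back (1st, last, 2nd, 2nd-last, ...).
For "javelin" the result is "anviel".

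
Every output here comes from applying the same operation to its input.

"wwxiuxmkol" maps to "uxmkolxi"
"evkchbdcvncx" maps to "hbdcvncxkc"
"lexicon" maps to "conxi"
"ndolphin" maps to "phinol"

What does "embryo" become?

yobr

Rule — delete the first 2 characters, then move the first 2 characters to the end (rotate left by 2).
So "embryo" becomes "yobr".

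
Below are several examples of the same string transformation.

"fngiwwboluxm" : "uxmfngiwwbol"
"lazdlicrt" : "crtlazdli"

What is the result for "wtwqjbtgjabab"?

The pattern: move the last 3 characters to the front (rotate right by 3).
Doing the same to "wtwqjbtgjabab": "babwtwqjbtgja".

babwtwqjbtgja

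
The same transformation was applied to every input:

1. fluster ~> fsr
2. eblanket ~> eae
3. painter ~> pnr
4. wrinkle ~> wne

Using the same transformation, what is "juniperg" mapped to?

jir

Looking at the pairs, the operation is to keep one character in every 3, starting at position 1 (positions 1st, 4th, 7th, ...).
Applying that to "juniperg" gives "jir".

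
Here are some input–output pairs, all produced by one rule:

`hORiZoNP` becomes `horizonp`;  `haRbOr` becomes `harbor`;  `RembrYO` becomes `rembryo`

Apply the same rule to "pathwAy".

The transformation: convert every letter to lowercase.
So "pathwAy" becomes "pathway".

pathway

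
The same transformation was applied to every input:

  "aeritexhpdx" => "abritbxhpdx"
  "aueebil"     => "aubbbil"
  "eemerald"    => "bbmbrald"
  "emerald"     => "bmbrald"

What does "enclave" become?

bnclavb

The rule is to replace every "e" with "b".
For "enclave" the result is "bnclavb".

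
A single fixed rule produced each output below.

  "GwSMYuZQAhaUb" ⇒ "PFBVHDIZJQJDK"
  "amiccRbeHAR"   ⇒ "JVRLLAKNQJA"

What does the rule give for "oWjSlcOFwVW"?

Each output is the input with this applied: shift every letter 9 places forward in the alphabet (wrapping around), then convert every letter to uppercase.
For "oWjSlcOFwVW", step one produces "xFsBulXOfEF"; step two turns that into "XFSBULXOFEF".

XFSBULXOFEF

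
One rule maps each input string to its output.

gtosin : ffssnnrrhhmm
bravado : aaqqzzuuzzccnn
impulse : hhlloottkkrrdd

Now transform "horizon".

ggnnqqhhyynnmm

Rule — double every character, then shift every letter 1 place backward in the alphabet (wrapping around).
"horizon" → "hhoorriizzoonn" → "ggnnqqhhyynnmm".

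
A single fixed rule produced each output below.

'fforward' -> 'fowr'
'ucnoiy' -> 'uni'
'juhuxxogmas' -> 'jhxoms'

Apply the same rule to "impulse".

iple

Each output is the input with this applied: keep every other character starting from the first (positions 1st, 3rd, 5th, ...).
Applying that to "impulse" gives "iple".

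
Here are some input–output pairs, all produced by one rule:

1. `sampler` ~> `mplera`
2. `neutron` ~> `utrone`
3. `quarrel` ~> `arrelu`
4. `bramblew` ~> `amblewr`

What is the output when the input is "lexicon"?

Each output is the input with this applied: delete the first character, then move the first character to the end.
"lexicon" → "xicone".

xicone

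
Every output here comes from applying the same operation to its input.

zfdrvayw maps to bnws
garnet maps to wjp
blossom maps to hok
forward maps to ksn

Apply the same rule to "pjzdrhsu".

fzdq

Looking at the pairs, the operation is to shift every letter 4 places backward in the alphabet (wrapping around), then keep every other character starting from the second (positions 2nd, 4th, 6th, ...).
Doing the same to "pjzdrhsu": "fzdq".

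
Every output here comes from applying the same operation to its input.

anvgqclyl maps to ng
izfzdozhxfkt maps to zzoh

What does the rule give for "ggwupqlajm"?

guq

Each output is the input with this applied: keep every other character starting from the second (positions 2nd, 4th, 6th, ...), then delete the last 2 characters.
Applying that to "ggwupqlajm" gives "guq".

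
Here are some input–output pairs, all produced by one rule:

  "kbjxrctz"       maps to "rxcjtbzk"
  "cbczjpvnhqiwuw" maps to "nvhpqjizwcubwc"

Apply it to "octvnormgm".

onrvmtgcmo

The pattern: swap the front and back halves of the string, then take characters alternately from the front and the back (1st, last, 2nd, 2nd-last, ...).
For "octvnormgm", step one produces "ormgmoctvn"; step two turns that into "onrvmtgcmo".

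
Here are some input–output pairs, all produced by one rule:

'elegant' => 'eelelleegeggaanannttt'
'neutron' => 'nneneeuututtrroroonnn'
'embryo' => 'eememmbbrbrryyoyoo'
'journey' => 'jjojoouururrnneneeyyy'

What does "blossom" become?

bblblloosossssosoommm

In each case the input is transformed by: repeat every character 3 times, then swap each adjacent pair of characters (1↔2, 3↔4, ...).
For "blossom", step one produces "bbblllooossssssooommm"; step two turns that into "bblblloosossssosoommm".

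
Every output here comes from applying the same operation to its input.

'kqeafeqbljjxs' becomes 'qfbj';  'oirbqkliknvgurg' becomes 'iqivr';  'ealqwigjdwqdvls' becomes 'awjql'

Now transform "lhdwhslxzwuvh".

hhxu

The pattern: keep one character in every 3, starting at position 2 (positions 2nd, 5th, 8th, ...).
Doing the same to "lhdwhslxzwuvh": "hhxu".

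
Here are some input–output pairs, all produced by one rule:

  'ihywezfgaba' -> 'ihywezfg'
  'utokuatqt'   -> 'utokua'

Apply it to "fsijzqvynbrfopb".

fsijzqvynbrf

In each case the input is transformed by: delete the last 3 characters.
On "fsijzqvynbrfopb" that produces "fsijzqvynbrf".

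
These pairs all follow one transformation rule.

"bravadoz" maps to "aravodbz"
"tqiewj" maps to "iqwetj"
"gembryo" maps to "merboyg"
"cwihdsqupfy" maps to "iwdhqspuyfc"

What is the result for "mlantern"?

altnremn

The rule is to move the first character to the end, then swap each adjacent pair of characters (1↔2, 3↔4, ...).
Doing the same to "mlantern": "altnremn".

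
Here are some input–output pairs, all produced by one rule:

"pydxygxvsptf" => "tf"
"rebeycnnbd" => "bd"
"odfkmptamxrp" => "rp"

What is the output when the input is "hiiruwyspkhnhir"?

Looking at the pairs, the operation is to keep only the last 2 characters.
Doing the same to "hiiruwyspkhnhir": "ir".

ir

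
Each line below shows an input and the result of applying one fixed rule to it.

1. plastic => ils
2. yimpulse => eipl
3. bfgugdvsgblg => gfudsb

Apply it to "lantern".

rat

The rule is to keep every other character starting from the second (positions 2nd, 4th, 6th, ...), then move the last character to the front.
"lantern" → "atr" → "rat".
(Check on "plastic": → "lsi" → "ils" ✓)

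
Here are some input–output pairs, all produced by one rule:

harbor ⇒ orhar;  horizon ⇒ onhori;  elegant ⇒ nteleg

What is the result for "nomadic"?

icnoma

The transformation: move the last 2 characters to the front (rotate right by 2), then delete the last character.
Applying both steps to "nomadic": "icnomad", then "icnoma".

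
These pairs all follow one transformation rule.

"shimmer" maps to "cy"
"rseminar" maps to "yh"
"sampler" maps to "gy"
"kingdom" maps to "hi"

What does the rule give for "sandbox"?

hi

The transformation: shift every letter 6 places backward in the alphabet (wrapping around), then keep one character in every 3, starting at position 3 (positions 3rd, 6th, 9th, ...).
Applying both steps to "sandbox": "muhxvir", then "hi".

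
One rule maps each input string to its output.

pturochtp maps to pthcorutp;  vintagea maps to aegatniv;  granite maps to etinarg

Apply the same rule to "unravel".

levarnu

The pattern: reverse the string.
Applying that to "unravel" gives "levarnu".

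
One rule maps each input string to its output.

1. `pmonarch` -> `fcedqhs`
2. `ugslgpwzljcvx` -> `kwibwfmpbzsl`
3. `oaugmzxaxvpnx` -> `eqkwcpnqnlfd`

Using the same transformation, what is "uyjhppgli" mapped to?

kozxffwb

The transformation: delete the last character, then shift every letter 10 places backward in the alphabet (wrapping around).
For "uyjhppgli", step one produces "uyjhppgl"; step two turns that into "kozxffwb".
(Check on "oaugmzxaxvpnx": → "oaugmzxaxvpn" → "eqkwcpnqnlfd" ✓)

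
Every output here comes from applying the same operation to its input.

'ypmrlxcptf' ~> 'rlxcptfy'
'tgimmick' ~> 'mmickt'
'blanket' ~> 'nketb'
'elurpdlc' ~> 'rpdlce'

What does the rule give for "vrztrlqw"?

trlqwv

Looking at the pairs, the operation is to move the first character to the end, then delete the first 2 characters.
On "vrztrlqw": the first step gives "rztrlqwv", and the second then gives "trlqwv".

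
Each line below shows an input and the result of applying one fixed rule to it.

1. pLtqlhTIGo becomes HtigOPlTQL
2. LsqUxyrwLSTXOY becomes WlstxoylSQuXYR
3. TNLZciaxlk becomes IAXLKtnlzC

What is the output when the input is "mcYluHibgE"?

hIBGeMCyLU

What's happening: flip the case of every letter, then swap the front and back halves of the string.
Starting from "mcYluHibgE": after the first operation, "MCyLUhIBGe"; after the second, "hIBGeMCyLU".
(Check on "pLtqlhTIGo": → "PlTQLHtigO" → "HtigOPlTQL" ✓)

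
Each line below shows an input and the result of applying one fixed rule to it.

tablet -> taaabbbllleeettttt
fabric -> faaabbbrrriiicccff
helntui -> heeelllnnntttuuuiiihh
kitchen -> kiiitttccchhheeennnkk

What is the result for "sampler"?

saaammmpppllleeerrrss

Each output is the input with this applied: repeat every character 3 times, then move the first 2 characters to the end (rotate left by 2).
For "sampler" the result is "saaammmpppllleeerrrss".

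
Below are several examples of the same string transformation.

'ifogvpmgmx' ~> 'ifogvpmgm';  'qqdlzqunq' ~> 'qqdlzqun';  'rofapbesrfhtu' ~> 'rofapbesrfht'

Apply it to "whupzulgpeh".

whupzulgpe

The pattern: delete the last character.
"whupzulgpeh" → "whupzulgpe".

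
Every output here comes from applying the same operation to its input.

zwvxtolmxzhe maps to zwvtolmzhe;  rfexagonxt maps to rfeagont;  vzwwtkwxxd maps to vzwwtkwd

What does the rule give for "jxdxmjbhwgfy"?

jdmjbhwgfy

Each output is the input with this applied: remove every "x".
"jxdxmjbhwgfy" → "jdmjbhwgfy".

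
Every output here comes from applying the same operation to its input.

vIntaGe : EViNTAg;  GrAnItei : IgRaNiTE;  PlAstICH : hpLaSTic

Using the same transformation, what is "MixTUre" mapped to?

EmIXtuR

The pattern: move the last character to the front, then flip the case of every letter.
"MixTUre" → "EmIXtuR".
(Check on "vIntaGe": → "evIntaG" → "EViNTAg" ✓)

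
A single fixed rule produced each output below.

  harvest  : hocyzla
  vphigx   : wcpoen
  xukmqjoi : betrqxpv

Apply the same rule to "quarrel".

In each case the input is transformed by: shift every letter 7 places forward in the alphabet (wrapping around), then swap each adjacent pair of characters (1↔2, 3↔4, ...).
For "quarrel", step one produces "xbhyyls"; step two turns that into "bxyhlys".
(Check on "vphigx": → "cwopne" → "wcpoen" ✓)

bxyhlys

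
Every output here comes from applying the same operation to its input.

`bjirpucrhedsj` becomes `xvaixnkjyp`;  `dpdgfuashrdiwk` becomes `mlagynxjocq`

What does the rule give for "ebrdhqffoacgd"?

In each case the input is transformed by: delete the first 3 characters, then shift every letter 6 places forward in the alphabet (wrapping around).
Working it through for "ebrdhqffoacgd": intermediate "dhqffoacgd", final "jnwllugimj".

jnwllugimj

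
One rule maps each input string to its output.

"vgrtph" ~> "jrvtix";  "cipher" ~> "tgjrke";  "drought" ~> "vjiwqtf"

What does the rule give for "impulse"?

gunwrok

The rule is to shift every letter 2 places forward in the alphabet (wrapping around), then reverse the string.
"impulse" → "korwnug" → "gunwrok".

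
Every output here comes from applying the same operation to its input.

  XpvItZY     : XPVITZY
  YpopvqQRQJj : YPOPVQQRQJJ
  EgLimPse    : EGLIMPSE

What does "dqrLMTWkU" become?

DQRLMTWKU

The pattern: convert every letter to uppercase.
For "dqrLMTWkU" the result is "DQRLMTWKU".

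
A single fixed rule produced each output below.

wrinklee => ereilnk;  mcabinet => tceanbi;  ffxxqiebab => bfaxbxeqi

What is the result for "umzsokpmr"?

rmmzpsko

The transformation: take characters alternately from the front and the back (1st, last, 2nd, 2nd-last, ...), then delete the first character.
"umzsokpmr" → "urmmzpsko" → "rmmzpsko".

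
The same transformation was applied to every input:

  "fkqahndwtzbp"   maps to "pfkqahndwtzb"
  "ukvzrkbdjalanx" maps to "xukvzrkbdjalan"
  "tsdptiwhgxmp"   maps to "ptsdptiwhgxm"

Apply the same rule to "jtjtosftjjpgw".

Rule — move the last character to the front.
So "jtjtosftjjpgw" becomes "wjtjtosftjjpg".

wjtjtosftjjpg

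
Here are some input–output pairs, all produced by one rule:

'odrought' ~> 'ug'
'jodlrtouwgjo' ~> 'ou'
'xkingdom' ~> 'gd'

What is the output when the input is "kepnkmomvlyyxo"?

mv

The transformation: swap the front and back halves of the string, then keep only the first 2 characters.
Applying both steps to "kepnkmomvlyyxo": "mvlyyxokepnkmo", then "mv".
(Check on "jodlrtouwgjo": → "ouwgjojodlrt" → "ou" ✓)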